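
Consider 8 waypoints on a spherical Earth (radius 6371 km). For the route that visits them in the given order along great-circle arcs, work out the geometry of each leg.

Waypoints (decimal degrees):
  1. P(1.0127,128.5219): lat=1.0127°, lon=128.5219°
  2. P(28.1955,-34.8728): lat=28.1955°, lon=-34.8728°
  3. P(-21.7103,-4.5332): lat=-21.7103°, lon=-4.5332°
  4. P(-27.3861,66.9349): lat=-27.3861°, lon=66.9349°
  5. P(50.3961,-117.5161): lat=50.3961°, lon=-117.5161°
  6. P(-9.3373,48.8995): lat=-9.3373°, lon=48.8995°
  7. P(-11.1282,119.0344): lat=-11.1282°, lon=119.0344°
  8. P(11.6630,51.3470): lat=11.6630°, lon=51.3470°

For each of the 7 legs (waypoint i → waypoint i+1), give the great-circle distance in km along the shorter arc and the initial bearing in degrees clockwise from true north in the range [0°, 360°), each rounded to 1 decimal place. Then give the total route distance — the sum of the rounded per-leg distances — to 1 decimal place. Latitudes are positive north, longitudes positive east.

Leg 1: φ1=0.0176749, φ2=0.4921043, Δφ=0.4744294, Δλ=-2.8517755 rad; a=sin²(Δφ/2)+cosφ1·cosφ2·sin²(Δλ/2)=0.9180513440; c=2·atan2(√a, √(1-a))=2.560936146; dist=6371·c=16315.724 ≈ 16315.7 km; running total=16315.7 km
Leg 1 bearing: y=sinΔλ·cosφ2=-0.25186687, x=cosφ1·sinφ2-sinφ1·cosφ2·cosΔλ=0.48733497; θ=atan2(y, x)=-27.3310° <0 so +360° → 332.6690° ≈ 332.7°
Leg 2: φ1=0.4921043, φ2=-0.3789162, Δφ=-0.8710205, Δλ=0.5295259 rad; a=sin²(Δφ/2)+cosφ1·cosφ2·sin²(Δλ/2)=0.2340472266; c=2·atan2(√a, √(1-a))=1.009947066; dist=6371·c=6434.373 ≈ 6434.4 km; running total=22750.1 km
Leg 2 bearing: y=sinΔλ·cosφ2=0.46929380, x=cosφ1·sinφ2-sinφ1·cosφ2·cosΔλ=-0.70486865; θ=atan2(y, x)=146.3448° ≈ 146.3°
Leg 3: φ1=-0.3789162, φ2=-0.4779776, Δφ=-0.0990614, Δλ=1.2473537 rad; a=sin²(Δφ/2)+cosφ1·cosφ2·sin²(Δλ/2)=0.2838258518; c=2·atan2(√a, √(1-a))=1.123700891; dist=6371·c=7159.098 ≈ 7159.1 km; running total=29909.2 km
Leg 3 bearing: y=sinΔλ·cosφ2=0.84188519, x=cosφ1·sinφ2-sinφ1·cosφ2·cosΔλ=-0.32296173; θ=atan2(y, x)=110.9877° ≈ 111.0°
Leg 4: φ1=-0.4779776, φ2=0.8795779, Δφ=1.3575555, Δλ=-3.2192773 rad; a=sin²(Δφ/2)+cosφ1·cosφ2·sin²(Δλ/2)=0.9593647642; c=2·atan2(√a, √(1-a))=2.735647373; dist=6371·c=17428.809 ≈ 17428.8 km; running total=47338.0 km
Leg 4 bearing: y=sinΔλ·cosφ2=0.04947231, x=cosφ1·sinφ2-sinφ1·cosφ2·cosΔλ=0.39177614; θ=atan2(y, x)=7.1970° ≈ 7.2°
Leg 5: φ1=0.8795779, φ2=-0.1629666, Δφ=-1.0425445, Δλ=2.9045001 rad; a=sin²(Δφ/2)+cosφ1·cosφ2·sin²(Δλ/2)=0.8682193879; c=2·atan2(√a, √(1-a))=2.398587333; dist=6371·c=15281.400 ≈ 15281.4 km; running total=62619.4 km
Leg 5 bearing: y=sinΔλ·cosφ2=0.23176541, x=cosφ1·sinφ2-sinφ1·cosφ2·cosΔλ=0.63556489; θ=atan2(y, x)=20.0349° ≈ 20.0°
Leg 6: φ1=-0.1629666, φ2=-0.1942237, Δφ=-0.0312571, Δλ=1.2240849 rad; a=sin²(Δφ/2)+cosφ1·cosφ2·sin²(Δλ/2)=0.3198428700; c=2·atan2(√a, √(1-a))=1.202191567; dist=6371·c=7659.162 ≈ 7659.2 km; running total=70278.6 km
Leg 6 bearing: y=sinΔλ·cosφ2=0.92281189, x=cosφ1·sinφ2-sinφ1·cosφ2·cosΔλ=-0.13635191; θ=atan2(y, x)=98.4050° ≈ 98.4°
Leg 7: φ1=-0.1942237, φ2=0.2035578, Δφ=0.3977815, Δλ=-1.1813680 rad; a=sin²(Δφ/2)+cosφ1·cosφ2·sin²(Δλ/2)=0.3370934755; c=2·atan2(√a, √(1-a))=1.238924752; dist=6371·c=7893.190 ≈ 7893.2 km; running total=78171.8 km
Leg 7 bearing: y=sinΔλ·cosφ2=-0.90602569, x=cosφ1·sinφ2-sinφ1·cosφ2·cosΔλ=0.27011722; θ=atan2(y, x)=-73.3989° <0 so +360° → 286.6011° ≈ 286.6°

Leg 1: dist=16315.7 km, bearing=332.7°
Leg 2: dist=6434.4 km, bearing=146.3°
Leg 3: dist=7159.1 km, bearing=111.0°
Leg 4: dist=17428.8 km, bearing=7.2°
Leg 5: dist=15281.4 km, bearing=20.0°
Leg 6: dist=7659.2 km, bearing=98.4°
Leg 7: dist=7893.2 km, bearing=286.6°
Total: 78171.8 km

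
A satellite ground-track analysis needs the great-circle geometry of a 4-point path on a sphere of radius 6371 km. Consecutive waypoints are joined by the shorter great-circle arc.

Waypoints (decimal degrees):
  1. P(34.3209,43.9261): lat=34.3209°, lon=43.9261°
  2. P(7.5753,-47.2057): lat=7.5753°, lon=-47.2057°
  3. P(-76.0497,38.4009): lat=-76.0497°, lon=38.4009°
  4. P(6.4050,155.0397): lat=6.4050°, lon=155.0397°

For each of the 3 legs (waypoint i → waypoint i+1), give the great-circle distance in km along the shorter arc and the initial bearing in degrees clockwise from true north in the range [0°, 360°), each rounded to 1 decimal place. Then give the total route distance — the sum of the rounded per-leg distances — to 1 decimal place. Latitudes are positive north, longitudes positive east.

Leg 1: φ1=0.5990127, φ2=0.1322139, Δφ=-0.4667988, Δλ=-1.5905500 rad; a=sin²(Δφ/2)+cosφ1·cosφ2·sin²(Δλ/2)=0.4709210566; c=2·atan2(√a, √(1-a))=1.512605605; dist=6371·c=9636.810 ≈ 9636.8 km; running total=9636.8 km
Leg 1 bearing: y=sinΔλ·cosφ2=-0.99107907, x=cosφ1·sinφ2-sinφ1·cosφ2·cosΔλ=0.11991638; θ=atan2(y, x)=-83.1010° <0 so +360° → 276.8990° ≈ 276.9°
Leg 2: φ1=0.1322139, φ2=-1.3273177, Δφ=-1.4595316, Δλ=1.4941170 rad; a=sin²(Δφ/2)+cosφ1·cosφ2·sin²(Δλ/2)=0.5548171152; c=2·atan2(√a, √(1-a))=1.680651382; dist=6371·c=10707.430 ≈ 10707.4 km; running total=20344.2 km
Leg 2 bearing: y=sinΔλ·cosφ2=0.24037175, x=cosφ1·sinφ2-sinφ1·cosφ2·cosΔλ=-0.96446968; θ=atan2(y, x)=166.0055° ≈ 166.0°
Leg 3: φ1=-1.3273177, φ2=0.1117883, Δφ=1.4391060, Δλ=2.0357311 rad; a=sin²(Δφ/2)+cosφ1·cosφ2·sin²(Δλ/2)=0.6078412159; c=2·atan2(√a, √(1-a))=1.788186984; dist=6371·c=11392.539 ≈ 11392.5 km; running total=31736.7 km
Leg 3 bearing: y=sinΔλ·cosφ2=0.88827157, x=cosφ1·sinφ2-sinφ1·cosφ2·cosΔλ=-0.40553016; θ=atan2(y, x)=114.5385° ≈ 114.5°

Leg 1: dist=9636.8 km, bearing=276.9°
Leg 2: dist=10707.4 km, bearing=166.0°
Leg 3: dist=11392.5 km, bearing=114.5°
Total: 31736.7 km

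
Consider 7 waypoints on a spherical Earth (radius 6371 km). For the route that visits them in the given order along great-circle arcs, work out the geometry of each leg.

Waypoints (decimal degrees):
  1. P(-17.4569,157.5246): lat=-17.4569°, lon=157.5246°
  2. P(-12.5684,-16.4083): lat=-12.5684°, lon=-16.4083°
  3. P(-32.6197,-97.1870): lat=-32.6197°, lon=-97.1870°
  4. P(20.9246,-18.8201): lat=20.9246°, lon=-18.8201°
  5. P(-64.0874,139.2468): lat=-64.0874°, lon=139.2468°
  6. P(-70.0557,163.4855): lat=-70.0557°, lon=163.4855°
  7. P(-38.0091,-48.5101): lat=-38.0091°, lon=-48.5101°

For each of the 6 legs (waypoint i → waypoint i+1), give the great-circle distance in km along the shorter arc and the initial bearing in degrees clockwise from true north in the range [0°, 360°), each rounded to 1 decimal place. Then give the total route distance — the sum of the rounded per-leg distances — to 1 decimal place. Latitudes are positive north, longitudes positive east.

Leg 1: φ1=-0.3046804, φ2=-0.2193600, Δφ=0.0853204, Δλ=-3.0357018 rad; a=sin²(Δφ/2)+cosφ1·cosφ2·sin²(Δλ/2)=0.9302946745; c=2·atan2(√a, √(1-a))=2.607222046; dist=6371·c=16610.612 ≈ 16610.6 km; running total=16610.6 km
Leg 1 bearing: y=sinΔλ·cosφ2=-0.10316036, x=cosφ1·sinφ2-sinφ1·cosφ2·cosΔλ=-0.49874233; θ=atan2(y, x)=-168.3137° <0 so +360° → 191.6863° ≈ 191.7°
Leg 2: φ1=-0.2193600, φ2=-0.5693212, Δφ=-0.3499612, Δλ=-1.4098543 rad; a=sin²(Δφ/2)+cosφ1·cosφ2·sin²(Δλ/2)=0.3754801851; c=2·atan2(√a, √(1-a))=1.319107811; dist=6371·c=8404.036 ≈ 8404.0 km; running total=25014.6 km
Leg 2 bearing: y=sinΔλ·cosφ2=-0.83138228, x=cosφ1·sinφ2-sinφ1·cosφ2·cosΔλ=-0.49677235; θ=atan2(y, x)=-120.8594° <0 so +360° → 239.1406° ≈ 239.1°
Leg 3: φ1=-0.5693212, φ2=0.3652032, Δφ=0.9345243, Δλ=1.3677604 rad; a=sin²(Δφ/2)+cosφ1·cosφ2·sin²(Δλ/2)=0.5169411027; c=2·atan2(√a, √(1-a))=1.604685018; dist=6371·c=10223.448 ≈ 10223.4 km; running total=35238.0 km
Leg 3 bearing: y=sinΔλ·cosφ2=0.91486480, x=cosφ1·sinφ2-sinφ1·cosφ2·cosΔλ=0.40233616; θ=atan2(y, x)=66.2612° ≈ 66.3°
Leg 4: φ1=0.3652032, φ2=-1.1185361, Δφ=-1.4837393, Δλ=2.7587878 rad; a=sin²(Δφ/2)+cosφ1·cosφ2·sin²(Δλ/2)=0.8499345547; c=2·atan2(√a, √(1-a))=2.346010556; dist=6371·c=14946.433 ≈ 14946.4 km; running total=50184.4 km
Leg 4 bearing: y=sinΔλ·cosφ2=0.16322972, x=cosφ1·sinφ2-sinφ1·cosφ2·cosΔλ=-0.69536989; θ=atan2(y, x)=166.7897° ≈ 166.8°
Leg 5: φ1=-1.1185361, φ2=-1.2227026, Δφ=-0.1041665, Δλ=0.4230451 rad; a=sin²(Δφ/2)+cosφ1·cosφ2·sin²(Δλ/2)=0.0092807006; c=2·atan2(√a, √(1-a))=0.192972061; dist=6371·c=1229.425 ≈ 1229.4 km; running total=51413.8 km
Leg 5 bearing: y=sinΔλ·cosφ2=0.14003751, x=cosφ1·sinφ2-sinφ1·cosφ2·cosΔλ=-0.13102584; θ=atan2(y, x)=133.0959° ≈ 133.1°
Leg 6: φ1=-1.2227026, φ2=-0.6633839, Δφ=0.5593187, Δλ=-3.7000212 rad; a=sin²(Δφ/2)+cosφ1·cosφ2·sin²(Δλ/2)=0.3245397961; c=2·atan2(√a, √(1-a))=1.212242488; dist=6371·c=7723.197 ≈ 7723.2 km; running total=59137.0 km
Leg 6 bearing: y=sinΔλ·cosφ2=0.41747894, x=cosφ1·sinφ2-sinφ1·cosφ2·cosΔλ=-0.83819222; θ=atan2(y, x)=153.5235° ≈ 153.5°

Leg 1: dist=16610.6 km, bearing=191.7°
Leg 2: dist=8404.0 km, bearing=239.1°
Leg 3: dist=10223.4 km, bearing=66.3°
Leg 4: dist=14946.4 km, bearing=166.8°
Leg 5: dist=1229.4 km, bearing=133.1°
Leg 6: dist=7723.2 km, bearing=153.5°
Total: 59137.0 km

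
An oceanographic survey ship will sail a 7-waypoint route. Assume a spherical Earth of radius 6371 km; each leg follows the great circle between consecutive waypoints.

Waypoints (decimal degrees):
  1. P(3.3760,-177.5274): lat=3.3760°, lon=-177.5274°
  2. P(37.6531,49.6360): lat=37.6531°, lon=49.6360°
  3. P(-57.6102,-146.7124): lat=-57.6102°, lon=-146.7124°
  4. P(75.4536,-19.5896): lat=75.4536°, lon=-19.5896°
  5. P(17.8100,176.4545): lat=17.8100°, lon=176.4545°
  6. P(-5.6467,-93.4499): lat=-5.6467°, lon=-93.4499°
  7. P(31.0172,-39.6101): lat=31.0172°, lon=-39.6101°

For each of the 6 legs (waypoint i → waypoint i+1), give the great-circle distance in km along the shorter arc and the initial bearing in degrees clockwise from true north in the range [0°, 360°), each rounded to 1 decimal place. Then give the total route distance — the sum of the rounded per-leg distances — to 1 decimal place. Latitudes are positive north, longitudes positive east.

Leg 1: dist=13353.6 km, bearing=317.9°
Leg 2: dist=17495.3 km, bearing=157.0°
Leg 3: dist=17120.5 km, bearing=27.2°
Leg 4: dist=9585.2 km, bearing=344.7°
Leg 5: dist=10209.4 km, bearing=95.3°
Leg 6: dist=7015.8 km, bearing=50.9°
Total: 74779.8 km

Leg 1: φ1=0.0589223, φ2=0.6571706, Δφ=0.5982483, Δλ=3.9647493 rad; a=sin²(Δφ/2)+cosφ1·cosφ2·sin²(Δλ/2)=0.7506965405; c=2·atan2(√a, √(1-a))=2.096004442; dist=6371·c=13353.644 ≈ 13353.6 km; running total=13353.6 km
Leg 1 bearing: y=sinΔλ·cosφ2=-0.58056768, x=cosφ1·sinφ2-sinφ1·cosφ2·cosΔλ=0.64151862; θ=atan2(y, x)=-42.1448° <0 so +360° → 317.8552° ≈ 317.9°
Leg 2: φ1=0.6571706, φ2=-1.0054877, Δφ=-1.6626582, Δλ=-3.4269261 rad; a=sin²(Δφ/2)+cosφ1·cosφ2·sin²(Δλ/2)=0.9614004280; c=2·atan2(√a, √(1-a))=2.746084377; dist=6371·c=17495.304 ≈ 17495.3 km; running total=30848.9 km
Leg 2 bearing: y=sinΔλ·cosφ2=0.15078082, x=cosφ1·sinφ2-sinφ1·cosφ2·cosΔλ=-0.35454721; θ=atan2(y, x)=156.9611° ≈ 157.0°
Leg 3: φ1=-1.0054877, φ2=1.3169138, Δφ=2.3224014, Δλ=2.2187114 rad; a=sin²(Δφ/2)+cosφ1·cosφ2·sin²(Δλ/2)=0.9492774102; c=2·atan2(√a, √(1-a))=2.687261638; dist=6371·c=17120.544 ≈ 17120.5 km; running total=47969.4 km
Leg 3 bearing: y=sinΔλ·cosφ2=0.20026403, x=cosφ1·sinφ2-sinφ1·cosφ2·cosΔλ=0.39050423; θ=atan2(y, x)=27.1503° ≈ 27.2°
Leg 4: φ1=1.3169138, φ2=0.3108431, Δφ=-1.0060706, Δλ=3.4216150 rad; a=sin²(Δφ/2)+cosφ1·cosφ2·sin²(Δλ/2)=0.4668780246; c=2·atan2(√a, √(1-a))=1.504503831; dist=6371·c=9585.194 ≈ 9585.2 km; running total=57554.6 km
Leg 4 bearing: y=sinΔλ·cosφ2=-0.26313206, x=cosφ1·sinφ2-sinφ1·cosφ2·cosΔλ=0.96248286; θ=atan2(y, x)=-15.2904° <0 so +360° → 344.7096° ≈ 344.7°
Leg 5: φ1=0.3108431, φ2=-0.0985535, Δφ=-0.4093966, Δλ=-4.7107204 rad; a=sin²(Δφ/2)+cosφ1·cosφ2·sin²(Δλ/2)=0.5158379055; c=2·atan2(√a, √(1-a))=1.602477437; dist=6371·c=10209.384 ≈ 10209.4 km; running total=67764.0 km
Leg 5 bearing: y=sinΔλ·cosφ2=0.99514615, x=cosφ1·sinφ2-sinφ1·cosφ2·cosΔλ=-0.09317075; θ=atan2(y, x)=95.3487° ≈ 95.3°
Leg 6: φ1=-0.0985535, φ2=0.5413523, Δφ=0.6399058, Δλ=0.9396818 rad; a=sin²(Δφ/2)+cosφ1·cosφ2·sin²(Δλ/2)=0.2737398817; c=2·atan2(√a, √(1-a))=1.101206851; dist=6371·c=7015.789 ≈ 7015.8 km; running total=74779.8 km
Leg 6 bearing: y=sinΔλ·cosφ2=0.69192663, x=cosφ1·sinφ2-sinφ1·cosφ2·cosΔλ=0.56255043; θ=atan2(y, x)=50.8882° ≈ 50.9°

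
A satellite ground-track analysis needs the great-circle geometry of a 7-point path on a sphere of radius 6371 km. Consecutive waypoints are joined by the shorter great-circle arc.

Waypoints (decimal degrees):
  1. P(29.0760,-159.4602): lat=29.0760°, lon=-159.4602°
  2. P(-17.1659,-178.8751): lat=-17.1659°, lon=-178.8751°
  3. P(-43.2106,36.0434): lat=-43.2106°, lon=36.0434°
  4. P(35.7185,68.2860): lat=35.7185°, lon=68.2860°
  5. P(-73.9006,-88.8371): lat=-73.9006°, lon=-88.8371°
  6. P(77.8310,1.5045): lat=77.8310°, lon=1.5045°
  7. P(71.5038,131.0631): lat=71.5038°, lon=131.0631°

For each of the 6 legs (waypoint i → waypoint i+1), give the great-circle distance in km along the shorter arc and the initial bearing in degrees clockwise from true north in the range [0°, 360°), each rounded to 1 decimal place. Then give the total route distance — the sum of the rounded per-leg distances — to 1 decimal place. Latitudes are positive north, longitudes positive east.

Leg 1: φ1=0.5074719, φ2=-0.2996015, Δφ=-0.8070734, Δλ=-0.3388539 rad; a=sin²(Δφ/2)+cosφ1·cosφ2·sin²(Δλ/2)=0.1779342799; c=2·atan2(√a, √(1-a))=0.870909086; dist=6371·c=5548.562 ≈ 5548.6 km; running total=5548.6 km
Leg 1 bearing: y=sinΔλ·cosφ2=-0.31759910, x=cosφ1·sinφ2-sinφ1·cosφ2·cosΔλ=-0.69586313; θ=atan2(y, x)=-155.4676° <0 so +360° → 204.5324° ≈ 204.5°
Leg 2: φ1=-0.2996015, φ2=-0.7541672, Δφ=-0.4545658, Δλ=3.7510354 rad; a=sin²(Δφ/2)+cosφ1·cosφ2·sin²(Δλ/2)=0.6844640082; c=2·atan2(√a, √(1-a))=1.948651740; dist=6371·c=12414.860 ≈ 12414.9 km; running total=17963.5 km
Leg 2 bearing: y=sinΔλ·cosφ2=-0.41719691, x=cosφ1·sinφ2-sinφ1·cosφ2·cosΔλ=-0.83056538; θ=atan2(y, x)=-153.3294° <0 so +360° → 206.6706° ≈ 206.7°
Leg 3: φ1=-0.7541672, φ2=0.6234054, Δφ=1.3775727, Δλ=0.5627395 rad; a=sin²(Δφ/2)+cosφ1·cosφ2·sin²(Δλ/2)=0.4496125912; c=2·atan2(√a, √(1-a))=1.469850154; dist=6371·c=9364.415 ≈ 9364.4 km; running total=27327.9 km
Leg 3 bearing: y=sinΔλ·cosφ2=0.43315031, x=cosφ1·sinφ2-sinφ1·cosφ2·cosΔλ=0.89567028; θ=atan2(y, x)=25.8086° ≈ 25.8°
Leg 4: φ1=0.6234054, φ2=-1.2898088, Δφ=-1.9132142, Δλ=-2.7423154 rad; a=sin²(Δφ/2)+cosφ1·cosφ2·sin²(Δλ/2)=0.8841704324; c=2·atan2(√a, √(1-a))=2.447041197; dist=6371·c=15590.099 ≈ 15590.1 km; running total=42918.0 km
Leg 4 bearing: y=sinΔλ·cosφ2=-0.10780286, x=cosφ1·sinφ2-sinφ1·cosφ2·cosΔλ=-0.63089687; θ=atan2(y, x)=-170.3034° <0 so +360° → 189.6966° ≈ 189.7°
Leg 5: φ1=-1.2898088, φ2=1.3584072, Δφ=2.6482160, Δλ=1.5767584 rad; a=sin²(Δφ/2)+cosφ1·cosφ2·sin²(Δλ/2)=0.9697709390; c=2·atan2(√a, √(1-a))=2.792086328; dist=6371·c=17788.382 ≈ 17788.4 km; running total=60706.4 km
Leg 5 bearing: y=sinΔλ·cosφ2=0.21079219, x=cosφ1·sinφ2-sinφ1·cosφ2·cosΔλ=0.26986610; θ=atan2(y, x)=37.9934° ≈ 38.0°
Leg 6: φ1=1.3584072, φ2=1.2479767, Δφ=-0.1104305, Δλ=2.2612241 rad; a=sin²(Δφ/2)+cosφ1·cosφ2·sin²(Δλ/2)=0.0577769546; c=2·atan2(√a, √(1-a))=0.485490664; dist=6371·c=3093.061 ≈ 3093.1 km; running total=63799.5 km
Leg 6 bearing: y=sinΔλ·cosφ2=0.24458503, x=cosφ1·sinφ2-sinφ1·cosφ2·cosΔλ=0.39740820; θ=atan2(y, x)=31.6102° ≈ 31.6°

Leg 1: dist=5548.6 km, bearing=204.5°
Leg 2: dist=12414.9 km, bearing=206.7°
Leg 3: dist=9364.4 km, bearing=25.8°
Leg 4: dist=15590.1 km, bearing=189.7°
Leg 5: dist=17788.4 km, bearing=38.0°
Leg 6: dist=3093.1 km, bearing=31.6°
Total: 63799.5 km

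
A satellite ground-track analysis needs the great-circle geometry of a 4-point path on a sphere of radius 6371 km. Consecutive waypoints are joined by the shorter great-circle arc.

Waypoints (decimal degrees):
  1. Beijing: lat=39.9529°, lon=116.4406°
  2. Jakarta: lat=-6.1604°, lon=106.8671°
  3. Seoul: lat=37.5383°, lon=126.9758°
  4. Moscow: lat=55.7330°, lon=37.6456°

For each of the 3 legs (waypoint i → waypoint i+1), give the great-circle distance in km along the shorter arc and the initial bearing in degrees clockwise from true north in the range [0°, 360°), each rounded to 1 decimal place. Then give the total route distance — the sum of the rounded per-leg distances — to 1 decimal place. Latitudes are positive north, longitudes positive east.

Leg 1: φ1=0.6973097, φ2=-0.1075193, Δφ=-0.8048289, Δλ=-0.1670891 rad; a=sin²(Δφ/2)+cosφ1·cosφ2·sin²(Δλ/2)=0.1586899041; c=2·atan2(√a, √(1-a))=0.819454164; dist=6371·c=5220.742 ≈ 5220.7 km; running total=5220.7 km
Leg 1 bearing: y=sinΔλ·cosφ2=-0.16535230, x=cosφ1·sinφ2-sinφ1·cosφ2·cosΔλ=-0.71182041; θ=atan2(y, x)=-166.9224° <0 so +360° → 193.0776° ≈ 193.1°
Leg 2: φ1=-0.1075193, φ2=0.6551669, Δφ=0.7626862, Δλ=0.3509630 rad; a=sin²(Δφ/2)+cosφ1·cosφ2·sin²(Δλ/2)=0.1625372119; c=2·atan2(√a, √(1-a))=0.829932490; dist=6371·c=5287.500 ≈ 5287.5 km; running total=10508.2 km
Leg 2 bearing: y=sinΔλ·cosφ2=0.27261673, x=cosφ1·sinφ2-sinφ1·cosφ2·cosΔλ=0.68567892; θ=atan2(y, x)=21.6821° ≈ 21.7°
Leg 3: φ1=0.6551669, φ2=0.9727244, Δφ=0.3175574, Δλ=-1.5591061 rad; a=sin²(Δφ/2)+cosφ1·cosφ2·sin²(Δλ/2)=0.2456241830; c=2·atan2(√a, √(1-a))=1.037062207; dist=6371·c=6607.123 ≈ 6607.1 km; running total=17115.3 km
Leg 3 bearing: y=sinΔλ·cosφ2=-0.56301168, x=cosφ1·sinφ2-sinφ1·cosφ2·cosΔλ=0.65129841; θ=atan2(y, x)=-40.8416° <0 so +360° → 319.1584° ≈ 319.2°

Leg 1: dist=5220.7 km, bearing=193.1°
Leg 2: dist=5287.5 km, bearing=21.7°
Leg 3: dist=6607.1 km, bearing=319.2°
Total: 17115.3 km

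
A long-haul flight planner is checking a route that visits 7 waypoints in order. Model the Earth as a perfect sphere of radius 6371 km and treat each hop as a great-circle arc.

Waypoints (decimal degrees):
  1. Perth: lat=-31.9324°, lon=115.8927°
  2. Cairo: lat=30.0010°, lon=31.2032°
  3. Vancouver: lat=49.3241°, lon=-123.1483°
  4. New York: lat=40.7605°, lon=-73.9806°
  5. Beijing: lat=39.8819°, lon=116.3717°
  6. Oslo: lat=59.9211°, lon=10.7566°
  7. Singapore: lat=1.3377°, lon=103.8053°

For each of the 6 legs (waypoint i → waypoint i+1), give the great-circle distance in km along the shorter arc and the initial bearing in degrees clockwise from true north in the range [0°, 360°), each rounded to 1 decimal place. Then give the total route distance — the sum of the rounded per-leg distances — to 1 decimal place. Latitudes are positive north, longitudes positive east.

Leg 1: φ1=-0.5573255, φ2=0.5236162, Δφ=1.0809417, Δλ=-1.4781106 rad; a=sin²(Δφ/2)+cosφ1·cosφ2·sin²(Δλ/2)=0.5982219620; c=2·atan2(√a, √(1-a))=1.768526178; dist=6371·c=11267.280 ≈ 11267.3 km; running total=11267.3 km
Leg 1 bearing: y=sinΔλ·cosφ2=-0.86229952, x=cosφ1·sinφ2-sinφ1·cosφ2·cosΔλ=0.46674332; θ=atan2(y, x)=-61.5743° <0 so +360° → 298.4257° ≈ 298.4°
Leg 2: φ1=0.5236162, φ2=0.8608679, Δφ=0.3372517, Δλ=-2.6939419 rad; a=sin²(Δφ/2)+cosφ1·cosφ2·sin²(Δλ/2)=0.5648093445; c=2·atan2(√a, √(1-a))=1.700780742; dist=6371·c=10835.674 ≈ 10835.7 km; running total=22103.0 km
Leg 2 bearing: y=sinΔλ·cosφ2=-0.28212207, x=cosφ1·sinφ2-sinφ1·cosφ2·cosΔλ=0.95058200; θ=atan2(y, x)=-16.5303° <0 so +360° → 343.4697° ≈ 343.5°
Leg 3: φ1=0.8608679, φ2=0.7114049, Δφ=-0.1494630, Δλ=0.8581383 rad; a=sin²(Δφ/2)+cosφ1·cosφ2·sin²(Δλ/2)=0.0910200206; c=2·atan2(√a, √(1-a))=0.612940502; dist=6371·c=3905.044 ≈ 3905.0 km; running total=26008.0 km
Leg 3 bearing: y=sinΔλ·cosφ2=0.57310328, x=cosφ1·sinφ2-sinφ1·cosφ2·cosΔλ=0.04994134; θ=atan2(y, x)=85.0197° ≈ 85.0°
Leg 4: φ1=0.7114049, φ2=0.6960705, Δφ=-0.0153345, Δλ=3.3222744 rad; a=sin²(Δφ/2)+cosφ1·cosφ2·sin²(Δλ/2)=0.5765670424; c=2·atan2(√a, √(1-a))=1.724535317; dist=6371·c=10987.015 ≈ 10987.0 km; running total=36995.0 km
Leg 4 bearing: y=sinΔλ·cosφ2=-0.13789617, x=cosφ1·sinφ2-sinφ1·cosφ2·cosΔλ=0.97853697; θ=atan2(y, x)=-8.0213° <0 so +360° → 351.9787° ≈ 352.0°
Leg 5: φ1=0.6960705, φ2=1.0458205, Δφ=0.3497500, Δλ=-1.8433312 rad; a=sin²(Δφ/2)+cosφ1·cosφ2·sin²(Δλ/2)=0.2743320372; c=2·atan2(√a, √(1-a))=1.102534473; dist=6371·c=7024.247 ≈ 7024.2 km; running total=44019.2 km
Leg 5 bearing: y=sinΔλ·cosφ2=-0.48269393, x=cosφ1·sinφ2-sinφ1·cosφ2·cosΔλ=0.75053478; θ=atan2(y, x)=-32.7464° <0 so +360° → 327.2536° ≈ 327.3°
Leg 6: φ1=1.0458205, φ2=0.0233473, Δφ=-1.0224732, Δλ=1.6240062 rad; a=sin²(Δφ/2)+cosφ1·cosφ2·sin²(Δλ/2)=0.5032235561; c=2·atan2(√a, √(1-a))=1.577243484; dist=6371·c=10048.618 ≈ 10048.6 km; running total=54067.8 km
Leg 6 bearing: y=sinΔλ·cosφ2=0.99831254, x=cosφ1·sinφ2-sinφ1·cosφ2·cosΔλ=0.05771054; θ=atan2(y, x)=86.6915° ≈ 86.7°

Leg 1: dist=11267.3 km, bearing=298.4°
Leg 2: dist=10835.7 km, bearing=343.5°
Leg 3: dist=3905.0 km, bearing=85.0°
Leg 4: dist=10987.0 km, bearing=352.0°
Leg 5: dist=7024.2 km, bearing=327.3°
Leg 6: dist=10048.6 km, bearing=86.7°
Total: 54067.8 km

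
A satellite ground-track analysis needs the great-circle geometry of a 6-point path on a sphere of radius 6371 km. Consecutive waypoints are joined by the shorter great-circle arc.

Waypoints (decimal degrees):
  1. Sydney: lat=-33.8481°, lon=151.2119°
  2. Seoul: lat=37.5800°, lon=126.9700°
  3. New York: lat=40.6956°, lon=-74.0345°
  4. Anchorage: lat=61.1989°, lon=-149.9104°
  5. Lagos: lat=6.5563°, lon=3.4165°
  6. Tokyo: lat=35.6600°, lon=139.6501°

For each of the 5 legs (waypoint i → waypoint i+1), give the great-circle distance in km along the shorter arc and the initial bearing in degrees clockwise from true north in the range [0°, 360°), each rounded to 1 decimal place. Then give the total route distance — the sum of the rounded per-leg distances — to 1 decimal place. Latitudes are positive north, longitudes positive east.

Leg 1: dist=8328.8 km, bearing=340.3°
Leg 2: dist=11052.5 km, bearing=16.0°
Leg 3: dist=5410.8 km, bearing=321.5°
Leg 4: dist=12134.2 km, bearing=28.2°
Leg 5: dist=13464.4 km, bearing=41.0°
Total: 50390.7 km

Leg 1: φ1=-0.5907608, φ2=0.6558947, Δφ=1.2466555, Δλ=-0.4231010 rad; a=sin²(Δφ/2)+cosφ1·cosφ2·sin²(Δλ/2)=0.3697722072; c=2·atan2(√a, √(1-a))=1.307302282; dist=6371·c=8328.823 ≈ 8328.8 km; running total=8328.8 km
Leg 1 bearing: y=sinΔλ·cosφ2=-0.32539359, x=cosφ1·sinφ2-sinφ1·cosφ2·cosΔλ=0.90900049; θ=atan2(y, x)=-19.6958° <0 so +360° → 340.3042° ≈ 340.3°
Leg 2: φ1=0.6558947, φ2=0.7102722, Δφ=0.0543775, Δλ=-3.5081903 rad; a=sin²(Δφ/2)+cosφ1·cosφ2·sin²(Δλ/2)=0.5816391523; c=2·atan2(√a, √(1-a))=1.734808970; dist=6371·c=11052.468 ≈ 11052.5 km; running total=19381.3 km
Leg 2 bearing: y=sinΔλ·cosφ2=0.27176458, x=cosφ1·sinφ2-sinφ1·cosφ2·cosΔλ=0.94841141; θ=atan2(y, x)=15.9895° ≈ 16.0°
Leg 3: φ1=0.7102722, φ2=1.0681223, Δφ=0.3578501, Δλ=-1.3242843 rad; a=sin²(Δφ/2)+cosφ1·cosφ2·sin²(Δλ/2)=0.1697421946; c=2·atan2(√a, √(1-a))=0.849291036; dist=6371·c=5410.833 ≈ 5410.8 km; running total=24792.1 km
Leg 3 bearing: y=sinΔλ·cosφ2=-0.46720632, x=cosφ1·sinφ2-sinφ1·cosφ2·cosΔλ=0.58773922; θ=atan2(y, x)=-38.4819° <0 so +360° → 321.5181° ≈ 321.5°
Leg 4: φ1=1.0681223, φ2=0.1144290, Δφ=-0.9536933, Δλ=2.6760592 rad; a=sin²(Δφ/2)+cosφ1·cosφ2·sin²(Δλ/2)=0.6638154860; c=2·atan2(√a, √(1-a))=1.904591385; dist=6371·c=12134.152 ≈ 12134.2 km; running total=36926.3 km
Leg 4 bearing: y=sinΔλ·cosφ2=0.44596378, x=cosφ1·sinφ2-sinφ1·cosφ2·cosΔλ=0.83293112; θ=atan2(y, x)=28.1653° ≈ 28.2°
Leg 5: φ1=0.1144290, φ2=0.6223844, Δφ=0.5079554, Δλ=2.3777249 rad; a=sin²(Δφ/2)+cosφ1·cosφ2·sin²(Δλ/2)=0.7581761068; c=2·atan2(√a, √(1-a))=2.113382220; dist=6371·c=13464.358 ≈ 13464.4 km; running total=50390.7 km
Leg 5 bearing: y=sinΔλ·cosφ2=0.56201591, x=cosφ1·sinφ2-sinφ1·cosφ2·cosΔλ=0.64615672; θ=atan2(y, x)=41.0162° ≈ 41.0°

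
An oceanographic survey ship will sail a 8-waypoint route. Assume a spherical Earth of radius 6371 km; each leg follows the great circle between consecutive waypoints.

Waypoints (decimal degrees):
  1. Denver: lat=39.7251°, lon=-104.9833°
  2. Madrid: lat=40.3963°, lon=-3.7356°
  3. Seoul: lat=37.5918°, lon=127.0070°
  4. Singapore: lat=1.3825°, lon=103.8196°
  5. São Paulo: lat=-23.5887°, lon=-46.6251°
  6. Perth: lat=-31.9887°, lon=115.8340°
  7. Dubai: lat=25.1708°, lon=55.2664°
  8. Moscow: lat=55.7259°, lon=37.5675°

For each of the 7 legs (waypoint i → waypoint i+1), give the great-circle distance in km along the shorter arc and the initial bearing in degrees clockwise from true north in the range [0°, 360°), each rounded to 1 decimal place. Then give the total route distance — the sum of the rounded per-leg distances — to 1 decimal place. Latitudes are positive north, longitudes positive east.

Leg 1: dist=8066.8 km, bearing=51.5°
Leg 2: dist=9998.1 km, bearing=36.9°
Leg 3: dist=4672.7 km, bearing=216.0°
Leg 4: dist=15986.1 km, bearing=229.9°
Leg 5: dist=13560.0 km, bearing=162.5°
Leg 6: dist=9036.1 km, bearing=307.1°
Leg 7: dist=3688.7 km, bearing=341.8°
Total: 65008.5 km

Leg 1: φ1=0.6933338, φ2=0.7050484, Δφ=0.0117146, Δλ=1.7671057 rad; a=sin²(Δφ/2)+cosφ1·cosφ2·sin²(Δλ/2)=0.3500326244; c=2·atan2(√a, √(1-a))=1.266172071; dist=6371·c=8066.782 ≈ 8066.8 km; running total=8066.8 km
Leg 1 bearing: y=sinΔλ·cosφ2=0.74695257, x=cosφ1·sinφ2-sinφ1·cosφ2·cosΔλ=0.59338099; θ=atan2(y, x)=51.5363° ≈ 51.5°
Leg 2: φ1=0.7050484, φ2=0.6561007, Δφ=-0.0489478, Δλ=2.2818888 rad; a=sin²(Δφ/2)+cosφ1·cosφ2·sin²(Δλ/2)=0.4992553457; c=2·atan2(√a, √(1-a))=1.569307018; dist=6371·c=9998.055 ≈ 9998.1 km; running total=18064.9 km
Leg 2 bearing: y=sinΔλ·cosφ2=0.60034384, x=cosφ1·sinφ2-sinφ1·cosφ2·cosΔλ=0.79974062; θ=atan2(y, x)=36.8946° ≈ 36.9°
Leg 3: φ1=0.6561007, φ2=0.0241292, Δφ=-0.6319715, Δλ=-0.4046965 rad; a=sin²(Δφ/2)+cosφ1·cosφ2·sin²(Δλ/2)=0.1285617985; c=2·atan2(√a, √(1-a))=0.733439348; dist=6371·c=4672.742 ≈ 4672.7 km; running total=22737.6 km
Leg 3 bearing: y=sinΔλ·cosφ2=-0.39362516, x=cosφ1·sinφ2-sinφ1·cosφ2·cosΔλ=-0.54147381; θ=atan2(y, x)=-143.9847° <0 so +360° → 216.0153° ≈ 216.0°
Leg 4: φ1=0.0241292, φ2=-0.4117005, Δφ=-0.4358297, Δλ=-2.6257554 rad; a=sin²(Δφ/2)+cosφ1·cosφ2·sin²(Δλ/2)=0.9033085166; c=2·atan2(√a, √(1-a))=2.509202463; dist=6371·c=15986.129 ≈ 15986.1 km; running total=38723.7 km
Leg 4 bearing: y=sinΔλ·cosφ2=-0.45204711, x=cosφ1·sinφ2-sinφ1·cosφ2·cosΔλ=-0.38081804; θ=atan2(y, x)=-130.1118° <0 so +360° → 229.8882° ≈ 229.9°
Leg 5: φ1=-0.4117005, φ2=-0.5583081, Δφ=-0.1466077, Δλ=2.8354462 rad; a=sin²(Δφ/2)+cosφ1·cosφ2·sin²(Δλ/2)=0.7645751927; c=2·atan2(√a, √(1-a))=2.128395299; dist=6371·c=13560.006 ≈ 13560.0 km; running total=52283.7 km
Leg 5 bearing: y=sinΔλ·cosφ2=0.25562176, x=cosφ1·sinφ2-sinφ1·cosφ2·cosΔλ=-0.80910901; θ=atan2(y, x)=162.4671° ≈ 162.5°
Leg 6: φ1=-0.5583081, φ2=0.4393133, Δφ=0.9976215, Δλ=-1.0571040 rad; a=sin²(Δφ/2)+cosφ1·cosφ2·sin²(Δλ/2)=0.4240548726; c=2·atan2(√a, √(1-a))=1.418315890; dist=6371·c=9036.091 ≈ 9036.1 km; running total=61319.8 km
Leg 6 bearing: y=sinΔλ·cosφ2=-0.78823540, x=cosφ1·sinφ2-sinφ1·cosφ2·cosΔλ=0.59633405; θ=atan2(y, x)=-52.8909° <0 so +360° → 307.1091° ≈ 307.1°
Leg 7: φ1=0.4393133, φ2=0.9726004, Δφ=0.5332871, Δλ=-0.3089041 rad; a=sin²(Δφ/2)+cosφ1·cosφ2·sin²(Δλ/2)=0.0814918715; c=2·atan2(√a, √(1-a))=0.578989032; dist=6371·c=3688.739 ≈ 3688.7 km; running total=65008.5 km
Leg 7 bearing: y=sinΔλ·cosφ2=-0.17120670, x=cosφ1·sinφ2-sinφ1·cosφ2·cosΔλ=0.51970381; θ=atan2(y, x)=-18.2335° <0 so +360° → 341.7665° ≈ 341.8°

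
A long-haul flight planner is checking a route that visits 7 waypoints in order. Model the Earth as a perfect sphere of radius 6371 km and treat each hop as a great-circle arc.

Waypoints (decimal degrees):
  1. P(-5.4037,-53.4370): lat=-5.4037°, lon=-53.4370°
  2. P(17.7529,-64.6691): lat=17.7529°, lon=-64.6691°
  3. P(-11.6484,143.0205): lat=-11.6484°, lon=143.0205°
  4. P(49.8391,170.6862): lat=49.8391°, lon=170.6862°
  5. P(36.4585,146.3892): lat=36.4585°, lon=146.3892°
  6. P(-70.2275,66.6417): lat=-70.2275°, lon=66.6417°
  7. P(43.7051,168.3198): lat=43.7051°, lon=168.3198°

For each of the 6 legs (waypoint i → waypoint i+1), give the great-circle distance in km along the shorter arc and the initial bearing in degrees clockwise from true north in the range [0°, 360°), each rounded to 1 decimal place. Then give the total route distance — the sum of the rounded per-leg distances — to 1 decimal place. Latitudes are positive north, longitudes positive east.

Leg 1: φ1=-0.0943124, φ2=0.3098466, Δφ=0.4041589, Δλ=-0.1960371 rad; a=sin²(Δφ/2)+cosφ1·cosφ2·sin²(Δλ/2)=0.0493635883; c=2·atan2(√a, √(1-a))=0.448097894; dist=6371·c=2854.832 ≈ 2854.8 km; running total=2854.8 km
Leg 1 bearing: y=sinΔλ·cosφ2=-0.18550836, x=cosφ1·sinφ2-sinφ1·cosφ2·cosΔλ=0.39152771; θ=atan2(y, x)=-25.3519° <0 so +360° → 334.6481° ≈ 334.6°
Leg 2: φ1=0.3098466, φ2=-0.2033029, Δφ=-0.5131495, Δλ=3.6248673 rad; a=sin²(Δφ/2)+cosφ1·cosφ2·sin²(Δλ/2)=0.9437536697; c=2·atan2(√a, √(1-a))=2.662703496; dist=6371·c=16964.084 ≈ 16964.1 km; running total=19818.9 km
Leg 2 bearing: y=sinΔλ·cosφ2=-0.45511123, x=cosφ1·sinφ2-sinφ1·cosφ2·cosΔλ=0.07214213; θ=atan2(y, x)=-80.9927° <0 so +360° → 279.0073° ≈ 279.0°
Leg 3: φ1=-0.2033029, φ2=0.8698564, Δφ=1.0731593, Δλ=0.4828576 rad; a=sin²(Δφ/2)+cosφ1·cosφ2·sin²(Δλ/2)=0.2974327041; c=2·atan2(√a, √(1-a))=1.153670287; dist=6371·c=7350.033 ≈ 7350.0 km; running total=27168.9 km
Leg 3 bearing: y=sinΔλ·cosφ2=0.29945162, x=cosφ1·sinφ2-sinφ1·cosφ2·cosΔλ=0.86382561; θ=atan2(y, x)=19.1193° ≈ 19.1°
Leg 4: φ1=0.8698564, φ2=0.6363209, Δφ=-0.2335355, Δλ=-0.4240626 rad; a=sin²(Δφ/2)+cosφ1·cosφ2·sin²(Δλ/2)=0.0365454558; c=2·atan2(√a, √(1-a))=0.384705250; dist=6371·c=2450.957 ≈ 2451.0 km; running total=29619.9 km
Leg 4 bearing: y=sinΔλ·cosφ2=-0.33093747, x=cosφ1·sinφ2-sinφ1·cosφ2·cosΔλ=-0.17697439; θ=atan2(y, x)=-118.1364° <0 so +360° → 241.8636° ≈ 241.9°
Leg 5: φ1=0.6363209, φ2=-1.2257011, Δφ=-1.8620220, Δλ=-1.3918564 rad; a=sin²(Δφ/2)+cosφ1·cosφ2·sin²(Δλ/2)=0.7553897205; c=2·atan2(√a, √(1-a))=2.106887504; dist=6371·c=13422.980 ≈ 13423.0 km; running total=43042.9 km
Leg 5 bearing: y=sinΔλ·cosφ2=-0.33288485, x=cosφ1·sinφ2-sinφ1·cosφ2·cosΔλ=-0.79264875; θ=atan2(y, x)=-157.2193° <0 so +360° → 202.7807° ≈ 202.8°
Leg 6: φ1=-1.2257011, φ2=0.7627979, Δφ=1.9884990, Δλ=1.7746176 rad; a=sin²(Δφ/2)+cosφ1·cosφ2·sin²(Δλ/2)=0.8498553452; c=2·atan2(√a, √(1-a))=2.345788789; dist=6371·c=14945.020 ≈ 14945.0 km; running total=57987.9 km
Leg 6 bearing: y=sinΔλ·cosφ2=0.70794168, x=cosφ1·sinφ2-sinφ1·cosφ2·cosΔλ=0.09603920; θ=atan2(y, x)=82.2744° ≈ 82.3°

Leg 1: dist=2854.8 km, bearing=334.6°
Leg 2: dist=16964.1 km, bearing=279.0°
Leg 3: dist=7350.0 km, bearing=19.1°
Leg 4: dist=2451.0 km, bearing=241.9°
Leg 5: dist=13423.0 km, bearing=202.8°
Leg 6: dist=14945.0 km, bearing=82.3°
Total: 57987.9 km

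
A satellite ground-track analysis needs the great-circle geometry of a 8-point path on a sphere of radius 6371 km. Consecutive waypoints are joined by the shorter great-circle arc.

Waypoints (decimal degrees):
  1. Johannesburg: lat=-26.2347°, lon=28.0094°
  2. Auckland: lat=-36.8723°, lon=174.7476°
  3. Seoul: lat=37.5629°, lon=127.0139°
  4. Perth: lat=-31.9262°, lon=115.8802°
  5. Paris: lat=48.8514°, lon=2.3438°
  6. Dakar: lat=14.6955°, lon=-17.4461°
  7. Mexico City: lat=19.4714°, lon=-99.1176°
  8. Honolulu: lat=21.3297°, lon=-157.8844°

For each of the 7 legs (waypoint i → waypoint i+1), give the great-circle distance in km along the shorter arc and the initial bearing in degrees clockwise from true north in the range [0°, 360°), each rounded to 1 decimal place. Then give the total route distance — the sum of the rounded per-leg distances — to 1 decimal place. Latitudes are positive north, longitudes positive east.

Leg 1: φ1=-0.4578819, φ2=-0.6435430, Δφ=-0.1856611, Δλ=2.5610647 rad; a=sin²(Δφ/2)+cosφ1·cosφ2·sin²(Δλ/2)=0.6673842770; c=2·atan2(√a, √(1-a))=1.912155928; dist=6371·c=12182.345 ≈ 12182.3 km; running total=12182.3 km
Leg 1 bearing: y=sinΔλ·cosφ2=0.43875856, x=cosφ1·sinφ2-sinφ1·cosφ2·cosΔλ=-0.83391902; θ=atan2(y, x)=152.2493° ≈ 152.2°
Leg 2: φ1=-0.6435430, φ2=0.6555963, Δφ=1.2991393, Δλ=-0.8331102 rad; a=sin²(Δφ/2)+cosφ1·cosφ2·sin²(Δλ/2)=0.4696498594; c=2·atan2(√a, √(1-a))=1.510058708; dist=6371·c=9620.584 ≈ 9620.6 km; running total=21802.9 km
Leg 2 bearing: y=sinΔλ·cosφ2=-0.58660783, x=cosφ1·sinφ2-sinφ1·cosφ2·cosΔλ=0.80759317; θ=atan2(y, x)=-35.9934° <0 so +360° → 324.0066° ≈ 324.0°
Leg 3: φ1=0.6555963, φ2=-0.5572173, Δφ=-1.2128136, Δλ=-0.1943197 rad; a=sin²(Δφ/2)+cosφ1·cosφ2·sin²(Δλ/2)=0.3311382796; c=2·atan2(√a, √(1-a))=1.226299149; dist=6371·c=7812.752 ≈ 7812.8 km; running total=29615.7 km
Leg 3 bearing: y=sinΔλ·cosφ2=-0.16388900, x=cosφ1·sinφ2-sinφ1·cosφ2·cosΔλ=-0.92686745; θ=atan2(y, x)=-169.9726° <0 so +360° → 190.0274° ≈ 190.0°
Leg 4: φ1=-0.5572173, φ2=0.8526178, Δφ=1.4098351, Δλ=-1.9815840 rad; a=sin²(Δφ/2)+cosφ1·cosφ2·sin²(Δλ/2)=0.8106132631; c=2·atan2(√a, √(1-a))=2.241103244; dist=6371·c=14278.069 ≈ 14278.1 km; running total=43893.8 km
Leg 4 bearing: y=sinΔλ·cosφ2=-0.60327174, x=cosφ1·sinφ2-sinφ1·cosφ2·cosΔλ=0.50014079; θ=atan2(y, x)=-50.3397° <0 so +360° → 309.6603° ≈ 309.7°
Leg 5: φ1=0.8526178, φ2=0.2564849, Δφ=-0.5961329, Δλ=-0.3453989 rad; a=sin²(Δφ/2)+cosφ1·cosφ2·sin²(Δλ/2)=0.1050388930; c=2·atan2(√a, √(1-a))=0.660114191; dist=6371·c=4205.588 ≈ 4205.6 km; running total=48099.4 km
Leg 5 bearing: y=sinΔλ·cosφ2=-0.32749658, x=cosφ1·sinφ2-sinφ1·cosφ2·cosΔλ=-0.51842925; θ=atan2(y, x)=-147.7190° <0 so +360° → 212.2810° ≈ 212.3°
Leg 6: φ1=0.2564849, φ2=0.3398400, Δφ=0.0833552, Δλ=-1.4254366 rad; a=sin²(Δφ/2)+cosφ1·cosφ2·sin²(Δλ/2)=0.3916708516; c=2·atan2(√a, √(1-a))=1.352406172; dist=6371·c=8616.180 ≈ 8616.2 km; running total=56715.6 km
Leg 6 bearing: y=sinΔλ·cosφ2=-0.93286501, x=cosφ1·sinφ2-sinφ1·cosφ2·cosΔλ=0.28778820; θ=atan2(y, x)=-72.8550° <0 so +360° → 287.1450° ≈ 287.1°
Leg 7: φ1=0.3398400, φ2=0.3722735, Δφ=0.0324335, Δλ=-1.0256742 rad; a=sin²(Δφ/2)+cosφ1·cosφ2·sin²(Δλ/2)=0.2116865139; c=2·atan2(√a, √(1-a))=0.956202195; dist=6371·c=6091.964 ≈ 6092.0 km; running total=62807.6 km
Leg 7 bearing: y=sinΔλ·cosφ2=-0.79649447, x=cosφ1·sinφ2-sinφ1·cosφ2·cosΔλ=0.18192829; θ=atan2(y, x)=-77.1337° <0 so +360° → 282.8663° ≈ 282.9°

Leg 1: dist=12182.3 km, bearing=152.2°
Leg 2: dist=9620.6 km, bearing=324.0°
Leg 3: dist=7812.8 km, bearing=190.0°
Leg 4: dist=14278.1 km, bearing=309.7°
Leg 5: dist=4205.6 km, bearing=212.3°
Leg 6: dist=8616.2 km, bearing=287.1°
Leg 7: dist=6092.0 km, bearing=282.9°
Total: 62807.6 km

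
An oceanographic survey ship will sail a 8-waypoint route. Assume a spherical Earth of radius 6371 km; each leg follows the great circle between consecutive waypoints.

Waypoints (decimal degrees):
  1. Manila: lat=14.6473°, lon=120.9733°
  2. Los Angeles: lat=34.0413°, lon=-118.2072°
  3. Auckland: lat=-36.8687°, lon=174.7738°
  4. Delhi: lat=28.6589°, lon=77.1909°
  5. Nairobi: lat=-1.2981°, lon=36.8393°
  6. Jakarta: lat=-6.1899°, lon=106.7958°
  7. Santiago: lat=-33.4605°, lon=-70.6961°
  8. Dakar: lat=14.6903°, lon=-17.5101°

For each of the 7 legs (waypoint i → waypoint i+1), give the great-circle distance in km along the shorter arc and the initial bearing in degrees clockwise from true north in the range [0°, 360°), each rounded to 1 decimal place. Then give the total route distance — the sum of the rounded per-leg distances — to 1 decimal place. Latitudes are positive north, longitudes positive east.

Leg 1: dist=11744.0 km, bearing=47.6°
Leg 2: dist=10498.9 km, bearing=227.6°
Leg 3: dist=12493.6 km, bearing=289.9°
Leg 4: dist=5434.8 km, bearing=239.2°
Leg 5: dist=7776.4 km, bearing=96.1°
Leg 6: dist=15598.2 km, bearing=183.3°
Leg 7: dist=7772.0 km, bearing=55.6°
Total: 71317.9 km

Leg 1: φ1=0.2556436, φ2=0.5941328, Δφ=0.3384892, Δλ=-4.1744872 rad; a=sin²(Δφ/2)+cosφ1·cosφ2·sin²(Δλ/2)=0.6345940754; c=2·atan2(√a, √(1-a))=1.843346294; dist=6371·c=11743.959 ≈ 11744.0 km; running total=11744.0 km
Leg 1 bearing: y=sinΔλ·cosφ2=0.71161917, x=cosφ1·sinφ2-sinφ1·cosφ2·cosΔλ=0.64894984; θ=atan2(y, x)=47.6372° ≈ 47.6°
Leg 2: φ1=0.5941328, φ2=-0.6434802, Δφ=-1.2376130, Δλ=5.1134831 rad; a=sin²(Δφ/2)+cosφ1·cosφ2·sin²(Δλ/2)=0.5385222954; c=2·atan2(√a, √(1-a))=1.647917343; dist=6371·c=10498.881 ≈ 10498.9 km; running total=22242.9 km
Leg 2 bearing: y=sinΔλ·cosφ2=-0.73651905, x=cosφ1·sinφ2-sinφ1·cosφ2·cosΔλ=-0.67201475; θ=atan2(y, x)=-132.3780° <0 so +360° → 227.6220° ≈ 227.6°
Leg 3: φ1=-0.6434802, φ2=0.5001922, Δφ=1.1436724, Δλ=-1.7031429 rad; a=sin²(Δφ/2)+cosφ1·cosφ2·sin²(Δλ/2)=0.6901926161; c=2·atan2(√a, √(1-a))=1.961009132; dist=6371·c=12493.589 ≈ 12493.6 km; running total=34736.5 km
Leg 3 bearing: y=sinΔλ·cosφ2=-0.86981674, x=cosφ1·sinφ2-sinφ1·cosφ2·cosΔλ=0.31420681; θ=atan2(y, x)=-70.1386° <0 so +360° → 289.8614° ≈ 289.9°
Leg 4: φ1=0.5001922, φ2=-0.0226561, Δφ=-0.5228483, Δλ=-0.7042683 rad; a=sin²(Δφ/2)+cosφ1·cosφ2·sin²(Δλ/2)=0.1711568428; c=2·atan2(√a, √(1-a))=0.853053133; dist=6371·c=5434.802 ≈ 5434.8 km; running total=40171.3 km
Leg 4 bearing: y=sinΔλ·cosφ2=-0.64731020, x=cosφ1·sinφ2-sinφ1·cosφ2·cosΔλ=-0.38527680; θ=atan2(y, x)=-120.7610° <0 so +360° → 239.2390° ≈ 239.2°
Leg 5: φ1=-0.0226561, φ2=-0.1080341, Δφ=-0.0853780, Δλ=1.2209713 rad; a=sin²(Δφ/2)+cosφ1·cosφ2·sin²(Δλ/2)=0.3284547217; c=2·atan2(√a, √(1-a))=1.220591130; dist=6371·c=7776.386 ≈ 7776.4 km; running total=47947.7 km
Leg 5 bearing: y=sinΔλ·cosφ2=0.93395578, x=cosφ1·sinφ2-sinφ1·cosφ2·cosΔλ=-0.10007736; θ=atan2(y, x)=96.1162° ≈ 96.1°
Leg 6: φ1=-0.1080341, φ2=-0.5839959, Δφ=-0.4759618, Δλ=-3.0978181 rad; a=sin²(Δφ/2)+cosφ1·cosφ2·sin²(Δλ/2)=0.8845788536; c=2·atan2(√a, √(1-a))=2.448318411; dist=6371·c=15598.237 ≈ 15598.2 km; running total=63545.9 km
Leg 6 bearing: y=sinΔλ·cosφ2=-0.03650801, x=cosφ1·sinφ2-sinφ1·cosφ2·cosΔλ=-0.63801535; θ=atan2(y, x)=-176.7250° <0 so +360° → 183.2750° ≈ 183.3°
Leg 7: φ1=-0.5839959, φ2=0.2563941, Δφ=0.8403900, Δλ=0.9282708 rad; a=sin²(Δφ/2)+cosφ1·cosφ2·sin²(Δλ/2)=0.3281277641; c=2·atan2(√a, √(1-a))=1.219894870; dist=6371·c=7771.950 ≈ 7772.0 km; running total=71317.9 km
Leg 7 bearing: y=sinΔλ·cosφ2=0.77441441, x=cosφ1·sinφ2-sinφ1·cosφ2·cosΔλ=0.53115163; θ=atan2(y, x)=55.5547° ≈ 55.6°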